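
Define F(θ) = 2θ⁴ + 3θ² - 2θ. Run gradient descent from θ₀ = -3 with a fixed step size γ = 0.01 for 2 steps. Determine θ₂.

F′(θ) = 8θ³ + 6θ - 2
Step 1: F′(-3) = -236; θ₁ = -3 − 0.01·(-236) = -0.64
Step 2: F′(-0.64) = -7.937152; θ₂ = -0.64 − 0.01·(-7.937152) = -0.56062848

-0.56062848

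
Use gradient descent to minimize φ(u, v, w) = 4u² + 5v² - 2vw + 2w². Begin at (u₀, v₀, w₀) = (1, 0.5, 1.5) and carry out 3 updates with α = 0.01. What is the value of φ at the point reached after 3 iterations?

∇φ = (8u, 10v - 2w, -2v + 4w)
(u₁, v₁, w₁) = (1, 0.5, 1.5) − 0.01·(8, 2, 5) = (0.92, 0.48, 1.45)
(u₂, v₂, w₂) = (0.92, 0.48, 1.45) − 0.01·(7.36, 1.9, 4.84) = (0.8464, 0.461, 1.4016)
(u₃, v₃, w₃) = (0.8464, 0.461, 1.4016) − 0.01·(6.7712, 1.8068, 4.6844) = (0.778688, 0.442932, 1.354756)
φ(0.778688, 0.442932, 1.354756) = 5.876961858384

5.876961858384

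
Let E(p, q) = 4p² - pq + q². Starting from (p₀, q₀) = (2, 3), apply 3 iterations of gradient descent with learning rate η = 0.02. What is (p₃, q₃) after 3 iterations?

(1.33356, 2.75488)

∇E = (8p - q, -p + 2q)
(p₁, q₁) = (2, 3) − 0.02·(13, 4) = (1.74, 2.92)
(p₂, q₂) = (1.74, 2.92) − 0.02·(11, 4.1) = (1.52, 2.838)
(p₃, q₃) = (1.52, 2.838) − 0.02·(9.322, 4.156) = (1.33356, 2.75488)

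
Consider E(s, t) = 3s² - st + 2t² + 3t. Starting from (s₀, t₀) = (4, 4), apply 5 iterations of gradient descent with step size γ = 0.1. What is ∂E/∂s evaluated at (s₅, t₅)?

∇E = (6s - t, -s + 4t + 3)
Step 1: at (4, 4), ∇E = (20, 15) → (4, 4) − 0.1·(20, 15) = (2, 2.5)
Step 2: at (2, 2.5), ∇E = (9.5, 11) → (2, 2.5) − 0.1·(9.5, 11) = (1.05, 1.4)
Step 3: at (1.05, 1.4), ∇E = (4.9, 7.55) → (1.05, 1.4) − 0.1·(4.9, 7.55) = (0.56, 0.645)
Step 4: at (0.56, 0.645), ∇E = (2.715, 5.02) → (0.56, 0.645) − 0.1·(2.715, 5.02) = (0.2885, 0.143)
Step 5: at (0.2885, 0.143), ∇E = (1.588, 3.2835) → (0.2885, 0.143) − 0.1·(1.588, 3.2835) = (0.1297, -0.18535)
∂E/∂s at (0.1297, -0.18535) = 0.96355

0.96355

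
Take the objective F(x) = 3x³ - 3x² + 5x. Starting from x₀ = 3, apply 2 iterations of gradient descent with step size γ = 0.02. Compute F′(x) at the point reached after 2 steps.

11.606652256256

F′(x) = 9x² - 6x + 5
Step 1: F′(3) = 68; x₁ = 3 − 0.02·68 = 1.64
Step 2: F′(1.64) = 19.3664; x₂ = 1.64 − 0.02·19.3664 = 1.252672
F′(x) at (1.252672) = 11.606652256256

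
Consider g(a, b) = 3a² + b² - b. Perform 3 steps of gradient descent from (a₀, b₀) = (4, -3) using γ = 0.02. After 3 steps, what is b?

∇g = (6a, 2b - 1)
(a₁, b₁) = (4, -3) − 0.02·(24, -7) = (3.52, -2.86)
(a₂, b₂) = (3.52, -2.86) − 0.02·(21.12, -6.72) = (3.0976, -2.7256)
(a₃, b₃) = (3.0976, -2.7256) − 0.02·(18.5856, -6.4512) = (2.725888, -2.596576)
b = -2.596576

-2.596576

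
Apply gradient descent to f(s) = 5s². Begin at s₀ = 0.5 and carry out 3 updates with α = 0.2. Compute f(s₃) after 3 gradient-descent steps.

1.25

f′(s) = 10s
s₁ = 0.5 − 0.2·5 = -0.5
s₂ = -0.5 − 0.2·(-5) = 0.5
s₃ = 0.5 − 0.2·5 = -0.5
f(-0.5) = 1.25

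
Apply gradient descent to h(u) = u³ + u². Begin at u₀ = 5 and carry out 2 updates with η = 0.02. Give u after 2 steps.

h′(u) = 3u² + 2u
Step 1: h′(5) = 85; u₁ = 5 − 0.02·85 = 3.3
Step 2: h′(3.3) = 39.27; u₂ = 3.3 − 0.02·39.27 = 2.5146

2.5146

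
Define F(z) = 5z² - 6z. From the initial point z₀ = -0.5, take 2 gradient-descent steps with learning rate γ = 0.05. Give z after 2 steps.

0.325

F′(z) = 10z - 6
Step 1: F′(-0.5) = -11; z₁ = -0.5 − 0.05·(-11) = 0.05
Step 2: F′(0.05) = -5.5; z₂ = 0.05 − 0.05·(-5.5) = 0.325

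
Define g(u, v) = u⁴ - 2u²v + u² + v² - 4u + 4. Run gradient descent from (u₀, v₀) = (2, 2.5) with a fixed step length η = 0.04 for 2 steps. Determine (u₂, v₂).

(1.63369472, 2.595232)

∇g = (4u³ - 4uv + 2u - 4, -2u² + 2v)
(u₁, v₁) = (2, 2.5) − 0.04·(12, -3) = (1.52, 2.62)
(u₂, v₂) = (1.52, 2.62) − 0.04·(-2.842368, 0.6192) = (1.63369472, 2.595232)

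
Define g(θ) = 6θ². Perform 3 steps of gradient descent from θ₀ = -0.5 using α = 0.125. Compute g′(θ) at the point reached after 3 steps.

g′(θ) = 12θ
θ₁ = -0.5 − 0.125·(-6) = 0.25
θ₂ = 0.25 − 0.125·3 = -0.125
θ₃ = -0.125 − 0.125·(-1.5) = 0.0625
g′(θ) at (0.0625) = 0.75

0.75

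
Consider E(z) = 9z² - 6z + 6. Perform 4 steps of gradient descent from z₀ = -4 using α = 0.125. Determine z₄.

E′(z) = 18z - 6
z₁ = -4 − 0.125·(-78) = 5.75
z₂ = 5.75 − 0.125·97.5 = -6.4375
z₃ = -6.4375 − 0.125·(-121.875) = 8.796875
z₄ = 8.796875 − 0.125·152.34375 = -10.24609375

-10.24609375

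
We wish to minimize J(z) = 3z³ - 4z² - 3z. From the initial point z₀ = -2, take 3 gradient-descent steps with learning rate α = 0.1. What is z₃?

-2818.0760649

J′(z) = 9z² - 8z - 3
z₁ = -2 − 0.1·49 = -6.9
z₂ = -6.9 − 0.1·480.69 = -54.969
z₃ = -54.969 − 0.1·27631.070649 = -2818.0760649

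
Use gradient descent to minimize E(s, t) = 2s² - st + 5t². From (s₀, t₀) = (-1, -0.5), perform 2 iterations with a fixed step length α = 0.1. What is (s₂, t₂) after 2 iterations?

∇E = (4s - t, -s + 10t)
Step 1: at (-1, -0.5), ∇E = (-3.5, -4) → (-1, -0.5) − 0.1·(-3.5, -4) = (-0.65, -0.1)
Step 2: at (-0.65, -0.1), ∇E = (-2.5, -0.35) → (-0.65, -0.1) − 0.1·(-2.5, -0.35) = (-0.4, -0.065)

(-0.4, -0.065)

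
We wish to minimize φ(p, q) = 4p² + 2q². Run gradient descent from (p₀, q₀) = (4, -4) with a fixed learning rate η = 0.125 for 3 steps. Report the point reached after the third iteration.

(0, -0.5)

∇φ = (8p, 4q)
(p₁, q₁) = (4, -4) − 0.125·(32, -16) = (0, -2)
(p₂, q₂) = (0, -2) − 0.125·(0, -8) = (0, -1)
(p₃, q₃) = (0, -1) − 0.125·(0, -4) = (0, -0.5)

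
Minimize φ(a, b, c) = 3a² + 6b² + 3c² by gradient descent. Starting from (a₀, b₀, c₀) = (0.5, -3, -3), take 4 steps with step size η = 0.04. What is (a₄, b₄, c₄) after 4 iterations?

∇φ = (6a, 12b, 6c)
(a₁, b₁, c₁) = (0.5, -3, -3) − 0.04·(3, -36, -18) = (0.38, -1.56, -2.28)
(a₂, b₂, c₂) = (0.38, -1.56, -2.28) − 0.04·(2.28, -18.72, -13.68) = (0.2888, -0.8112, -1.7328)
(a₃, b₃, c₃) = (0.2888, -0.8112, -1.7328) − 0.04·(1.7328, -9.7344, -10.3968) = (0.219488, -0.421824, -1.316928)
(a₄, b₄, c₄) = (0.219488, -0.421824, -1.316928) − 0.04·(1.316928, -5.061888, -7.901568) = (0.16681088, -0.21934848, -1.00086528)

(0.16681088, -0.21934848, -1.00086528)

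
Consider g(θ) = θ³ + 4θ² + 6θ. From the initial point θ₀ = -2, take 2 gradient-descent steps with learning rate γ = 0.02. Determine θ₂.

g′(θ) = 3θ² + 8θ + 6
Step 1: g′(-2) = 2; θ₁ = -2 − 0.02·2 = -2.04
Step 2: g′(-2.04) = 2.1648; θ₂ = -2.04 − 0.02·2.1648 = -2.083296

-2.083296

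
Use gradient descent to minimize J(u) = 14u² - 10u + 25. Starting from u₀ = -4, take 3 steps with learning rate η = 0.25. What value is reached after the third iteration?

J′(u) = 28u - 10
Step 1: J′(-4) = -122; u₁ = -4 − 0.25·(-122) = 26.5
Step 2: J′(26.5) = 732; u₂ = 26.5 − 0.25·732 = -156.5
Step 3: J′(-156.5) = -4392; u₃ = -156.5 − 0.25·(-4392) = 941.5

941.5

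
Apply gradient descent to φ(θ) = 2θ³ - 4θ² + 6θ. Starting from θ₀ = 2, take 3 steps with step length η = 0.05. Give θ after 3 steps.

φ′(θ) = 6θ² - 8θ + 6
θ₁ = 2 − 0.05·14 = 1.3
θ₂ = 1.3 − 0.05·5.74 = 1.013
θ₃ = 1.013 − 0.05·4.053014 = 0.8103493

0.8103493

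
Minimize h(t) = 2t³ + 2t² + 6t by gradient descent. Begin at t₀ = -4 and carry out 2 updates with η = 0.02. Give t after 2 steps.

h′(t) = 6t² + 4t + 6
t₁ = -4 − 0.02·86 = -5.72
t₂ = -5.72 − 0.02·179.4304 = -9.308608

-9.308608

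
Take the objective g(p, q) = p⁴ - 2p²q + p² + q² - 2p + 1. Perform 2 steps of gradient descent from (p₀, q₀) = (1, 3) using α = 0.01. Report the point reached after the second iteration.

∇g = (4p³ - 4pq + 2p - 2, -2p² + 2q)
(p₁, q₁) = (1, 3) − 0.01·(-8, 4) = (1.08, 2.96)
(p₂, q₂) = (1.08, 2.96) − 0.01·(-7.588352, 3.5872) = (1.15588352, 2.924128)

(1.15588352, 2.924128)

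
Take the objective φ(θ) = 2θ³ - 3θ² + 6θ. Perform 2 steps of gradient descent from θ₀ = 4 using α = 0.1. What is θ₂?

φ′(θ) = 6θ² - 6θ + 6
Step 1: φ′(4) = 78; θ₁ = 4 − 0.1·78 = -3.8
Step 2: φ′(-3.8) = 115.44; θ₂ = -3.8 − 0.1·115.44 = -15.344

-15.344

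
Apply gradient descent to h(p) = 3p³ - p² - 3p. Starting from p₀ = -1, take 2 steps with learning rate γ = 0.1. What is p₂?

h′(p) = 9p² - 2p - 3
p₁ = -1 − 0.1·8 = -1.8
p₂ = -1.8 − 0.1·29.76 = -4.776

-4.776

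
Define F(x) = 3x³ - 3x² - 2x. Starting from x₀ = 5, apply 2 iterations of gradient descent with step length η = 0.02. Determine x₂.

F′(x) = 9x² - 6x - 2
Step 1: F′(5) = 193; x₁ = 5 − 0.02·193 = 1.14
Step 2: F′(1.14) = 2.8564; x₂ = 1.14 − 0.02·2.8564 = 1.082872

1.082872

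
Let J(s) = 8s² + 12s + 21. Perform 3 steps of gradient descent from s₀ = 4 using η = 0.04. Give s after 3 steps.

-0.528384

J′(s) = 16s + 12
Step 1: J′(4) = 76; s₁ = 4 − 0.04·76 = 0.96
Step 2: J′(0.96) = 27.36; s₂ = 0.96 − 0.04·27.36 = -0.1344
Step 3: J′(-0.1344) = 9.8496; s₃ = -0.1344 − 0.04·9.8496 = -0.528384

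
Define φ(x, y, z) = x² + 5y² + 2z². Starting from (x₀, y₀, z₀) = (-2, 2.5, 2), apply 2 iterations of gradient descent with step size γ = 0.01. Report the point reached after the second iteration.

(-1.9208, 2.025, 1.8432)

∇φ = (2x, 10y, 4z)
Step 1: at (-2, 2.5, 2), ∇φ = (-4, 25, 8) → (-2, 2.5, 2) − 0.01·(-4, 25, 8) = (-1.96, 2.25, 1.92)
Step 2: at (-1.96, 2.25, 1.92), ∇φ = (-3.92, 22.5, 7.68) → (-1.96, 2.25, 1.92) − 0.01·(-3.92, 22.5, 7.68) = (-1.9208, 2.025, 1.8432)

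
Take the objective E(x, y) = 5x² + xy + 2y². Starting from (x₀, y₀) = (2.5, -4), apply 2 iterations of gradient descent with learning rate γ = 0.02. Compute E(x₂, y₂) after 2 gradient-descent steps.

33.20138076

∇E = (10x + y, x + 4y)
(x₁, y₁) = (2.5, -4) − 0.02·(21, -13.5) = (2.08, -3.73)
(x₂, y₂) = (2.08, -3.73) − 0.02·(17.07, -12.84) = (1.7386, -3.4732)
E(1.7386, -3.4732) = 33.20138076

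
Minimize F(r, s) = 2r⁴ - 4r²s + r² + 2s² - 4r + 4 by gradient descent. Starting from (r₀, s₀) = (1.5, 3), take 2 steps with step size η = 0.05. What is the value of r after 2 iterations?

1.08

∇F = (8r³ - 8rs + 2r - 4, -4r² + 4s)
Step 1: at (1.5, 3), ∇F = (-10, 3) → (1.5, 3) − 0.05·(-10, 3) = (2, 2.85)
Step 2: at (2, 2.85), ∇F = (18.4, -4.6) → (2, 2.85) − 0.05·(18.4, -4.6) = (1.08, 3.08)
r = 1.08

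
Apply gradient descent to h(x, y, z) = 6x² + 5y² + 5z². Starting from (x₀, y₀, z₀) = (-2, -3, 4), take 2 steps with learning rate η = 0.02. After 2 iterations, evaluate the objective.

∇h = (12x, 10y, 10z)
Step 1: at (-2, -3, 4), ∇h = (-24, -30, 40) → (-2, -3, 4) − 0.02·(-24, -30, 40) = (-1.52, -2.4, 3.2)
Step 2: at (-1.52, -2.4, 3.2), ∇h = (-18.24, -24, 32) → (-1.52, -2.4, 3.2) − 0.02·(-18.24, -24, 32) = (-1.1552, -1.92, 2.56)
h(-1.1552, -1.92, 2.56) = 59.20692224

59.20692224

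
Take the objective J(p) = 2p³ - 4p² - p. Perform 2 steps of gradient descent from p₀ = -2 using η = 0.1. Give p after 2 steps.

-31.406

J′(p) = 6p² - 8p - 1
Step 1: J′(-2) = 39; p₁ = -2 − 0.1·39 = -5.9
Step 2: J′(-5.9) = 255.06; p₂ = -5.9 − 0.1·255.06 = -31.406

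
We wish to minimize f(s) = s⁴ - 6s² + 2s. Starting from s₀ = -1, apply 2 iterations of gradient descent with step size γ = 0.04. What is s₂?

f′(s) = 4s³ - 12s + 2
s₁ = -1 − 0.04·10 = -1.4
s₂ = -1.4 − 0.04·7.824 = -1.71296

-1.71296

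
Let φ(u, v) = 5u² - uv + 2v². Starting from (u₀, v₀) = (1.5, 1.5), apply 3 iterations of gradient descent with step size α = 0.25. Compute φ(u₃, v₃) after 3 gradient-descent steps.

104.50634765625

∇φ = (10u - v, -u + 4v)
(u₁, v₁) = (1.5, 1.5) − 0.25·(13.5, 4.5) = (-1.875, 0.375)
(u₂, v₂) = (-1.875, 0.375) − 0.25·(-19.125, 3.375) = (2.90625, -0.46875)
(u₃, v₃) = (2.90625, -0.46875) − 0.25·(29.53125, -4.78125) = (-4.4765625, 0.7265625)
φ(-4.4765625, 0.7265625) = 104.50634765625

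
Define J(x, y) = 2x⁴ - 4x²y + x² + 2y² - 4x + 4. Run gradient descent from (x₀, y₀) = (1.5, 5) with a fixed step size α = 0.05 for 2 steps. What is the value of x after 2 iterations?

-4.3312

∇J = (8x³ - 8xy + 2x - 4, -4x² + 4y)
(x₁, y₁) = (1.5, 5) − 0.05·(-34, 11) = (3.2, 4.45)
(x₂, y₂) = (3.2, 4.45) − 0.05·(150.624, -23.16) = (-4.3312, 5.608)
x = -4.3312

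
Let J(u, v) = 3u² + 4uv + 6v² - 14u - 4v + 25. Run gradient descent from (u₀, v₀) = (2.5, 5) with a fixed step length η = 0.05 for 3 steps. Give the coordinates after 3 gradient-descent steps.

∇J = (6u + 4v - 14, 4u + 12v - 4)
Step 1: at (2.5, 5), ∇J = (21, 66) → (2.5, 5) − 0.05·(21, 66) = (1.45, 1.7)
Step 2: at (1.45, 1.7), ∇J = (1.5, 22.2) → (1.45, 1.7) − 0.05·(1.5, 22.2) = (1.375, 0.59)
Step 3: at (1.375, 0.59), ∇J = (-3.39, 8.58) → (1.375, 0.59) − 0.05·(-3.39, 8.58) = (1.5445, 0.161)

(1.5445, 0.161)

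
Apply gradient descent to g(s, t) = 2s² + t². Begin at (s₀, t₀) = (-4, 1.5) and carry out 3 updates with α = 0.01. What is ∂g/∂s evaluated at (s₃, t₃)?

∇g = (4s, 2t)
Step 1: at (-4, 1.5), ∇g = (-16, 3) → (-4, 1.5) − 0.01·(-16, 3) = (-3.84, 1.47)
Step 2: at (-3.84, 1.47), ∇g = (-15.36, 2.94) → (-3.84, 1.47) − 0.01·(-15.36, 2.94) = (-3.6864, 1.4406)
Step 3: at (-3.6864, 1.4406), ∇g = (-14.7456, 2.8812) → (-3.6864, 1.4406) − 0.01·(-14.7456, 2.8812) = (-3.538944, 1.411788)
∂g/∂s at (-3.538944, 1.411788) = -14.155776

-14.155776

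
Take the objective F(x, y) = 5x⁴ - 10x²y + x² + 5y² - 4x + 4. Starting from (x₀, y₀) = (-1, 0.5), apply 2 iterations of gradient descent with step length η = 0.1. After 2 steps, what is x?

1.648

∇F = (20x³ - 20xy + 2x - 4, -10x² + 10y)
(x₁, y₁) = (-1, 0.5) − 0.1·(-16, -5) = (0.6, 1)
(x₂, y₂) = (0.6, 1) − 0.1·(-10.48, 6.4) = (1.648, 0.36)
x = 1.648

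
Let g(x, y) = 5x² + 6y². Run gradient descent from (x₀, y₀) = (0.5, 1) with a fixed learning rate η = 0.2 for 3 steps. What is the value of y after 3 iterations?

-2.744

∇g = (10x, 12y)
(x₁, y₁) = (0.5, 1) − 0.2·(5, 12) = (-0.5, -1.4)
(x₂, y₂) = (-0.5, -1.4) − 0.2·(-5, -16.8) = (0.5, 1.96)
(x₃, y₃) = (0.5, 1.96) − 0.2·(5, 23.52) = (-0.5, -2.744)
y = -2.744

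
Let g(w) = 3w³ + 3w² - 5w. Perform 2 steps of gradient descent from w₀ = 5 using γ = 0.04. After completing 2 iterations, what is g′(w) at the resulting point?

g′(w) = 9w² + 6w - 5
Step 1: g′(5) = 250; w₁ = 5 − 0.04·250 = -5
Step 2: g′(-5) = 190; w₂ = -5 − 0.04·190 = -12.6
g′(w) at (-12.6) = 1348.24

1348.24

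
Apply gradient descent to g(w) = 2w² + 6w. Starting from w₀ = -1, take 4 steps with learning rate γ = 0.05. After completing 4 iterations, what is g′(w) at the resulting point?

g′(w) = 4w + 6
Step 1: g′(-1) = 2; w₁ = -1 − 0.05·2 = -1.1
Step 2: g′(-1.1) = 1.6; w₂ = -1.1 − 0.05·1.6 = -1.18
Step 3: g′(-1.18) = 1.28; w₃ = -1.18 − 0.05·1.28 = -1.244
Step 4: g′(-1.244) = 1.024; w₄ = -1.244 − 0.05·1.024 = -1.2952
g′(w) at (-1.2952) = 0.8192

0.8192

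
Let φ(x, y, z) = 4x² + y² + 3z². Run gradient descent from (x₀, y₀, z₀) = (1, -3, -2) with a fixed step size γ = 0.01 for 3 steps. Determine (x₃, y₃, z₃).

(0.778688, -2.823576, -1.661168)

∇φ = (8x, 2y, 6z)
Step 1: at (1, -3, -2), ∇φ = (8, -6, -12) → (1, -3, -2) − 0.01·(8, -6, -12) = (0.92, -2.94, -1.88)
Step 2: at (0.92, -2.94, -1.88), ∇φ = (7.36, -5.88, -11.28) → (0.92, -2.94, -1.88) − 0.01·(7.36, -5.88, -11.28) = (0.8464, -2.8812, -1.7672)
Step 3: at (0.8464, -2.8812, -1.7672), ∇φ = (6.7712, -5.7624, -10.6032) → (0.8464, -2.8812, -1.7672) − 0.01·(6.7712, -5.7624, -10.6032) = (0.778688, -2.823576, -1.661168)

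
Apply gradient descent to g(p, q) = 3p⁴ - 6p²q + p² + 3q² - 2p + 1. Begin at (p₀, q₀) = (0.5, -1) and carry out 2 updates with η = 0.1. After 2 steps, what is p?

0.12905

∇g = (12p³ - 12pq + 2p - 2, -6p² + 6q)
(p₁, q₁) = (0.5, -1) − 0.1·(6.5, -7.5) = (-0.15, -0.25)
(p₂, q₂) = (-0.15, -0.25) − 0.1·(-2.7905, -1.635) = (0.12905, -0.0865)
p = 0.12905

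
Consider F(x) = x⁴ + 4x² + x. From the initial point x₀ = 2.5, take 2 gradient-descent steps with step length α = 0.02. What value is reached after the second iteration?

0.63145704

F′(x) = 4x³ + 8x + 1
Step 1: F′(2.5) = 83.5; x₁ = 2.5 − 0.02·83.5 = 0.83
Step 2: F′(0.83) = 9.927148; x₂ = 0.83 − 0.02·9.927148 = 0.63145704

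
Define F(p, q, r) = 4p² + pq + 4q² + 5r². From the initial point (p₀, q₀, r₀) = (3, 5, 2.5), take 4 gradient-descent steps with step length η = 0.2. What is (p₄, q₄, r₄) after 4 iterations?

∇F = (8p + q, p + 8q, 10r)
(p₁, q₁, r₁) = (3, 5, 2.5) − 0.2·(29, 43, 25) = (-2.8, -3.6, -2.5)
(p₂, q₂, r₂) = (-2.8, -3.6, -2.5) − 0.2·(-26, -31.6, -25) = (2.4, 2.72, 2.5)
(p₃, q₃, r₃) = (2.4, 2.72, 2.5) − 0.2·(21.92, 24.16, 25) = (-1.984, -2.112, -2.5)
(p₄, q₄, r₄) = (-1.984, -2.112, -2.5) − 0.2·(-17.984, -18.88, -25) = (1.6128, 1.664, 2.5)

(1.6128, 1.664, 2.5)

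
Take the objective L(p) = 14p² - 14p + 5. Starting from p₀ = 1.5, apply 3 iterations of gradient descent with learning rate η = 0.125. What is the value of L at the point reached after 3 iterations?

3419.46875

L′(p) = 28p - 14
p₁ = 1.5 − 0.125·28 = -2
p₂ = -2 − 0.125·(-70) = 6.75
p₃ = 6.75 − 0.125·175 = -15.125
L(-15.125) = 3419.46875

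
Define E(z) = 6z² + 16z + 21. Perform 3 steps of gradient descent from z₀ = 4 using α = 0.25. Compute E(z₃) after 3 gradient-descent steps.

E′(z) = 12z + 16
z₁ = 4 − 0.25·64 = -12
z₂ = -12 − 0.25·(-128) = 20
z₃ = 20 − 0.25·256 = -44
E(-44) = 10933

10933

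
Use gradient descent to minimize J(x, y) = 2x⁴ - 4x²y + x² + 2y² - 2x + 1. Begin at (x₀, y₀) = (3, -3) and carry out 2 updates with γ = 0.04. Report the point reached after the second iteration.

(204.36525824, 11.147584)

∇J = (8x³ - 8xy + 2x - 2, -4x² + 4y)
(x₁, y₁) = (3, -3) − 0.04·(292, -48) = (-8.68, -1.08)
(x₂, y₂) = (-8.68, -1.08) − 0.04·(-5326.131456, -305.6896) = (204.36525824, 11.147584)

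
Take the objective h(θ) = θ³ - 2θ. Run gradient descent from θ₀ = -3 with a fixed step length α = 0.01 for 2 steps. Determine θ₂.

h′(θ) = 3θ² - 2
Step 1: h′(-3) = 25; θ₁ = -3 − 0.01·25 = -3.25
Step 2: h′(-3.25) = 29.6875; θ₂ = -3.25 − 0.01·29.6875 = -3.546875

-3.546875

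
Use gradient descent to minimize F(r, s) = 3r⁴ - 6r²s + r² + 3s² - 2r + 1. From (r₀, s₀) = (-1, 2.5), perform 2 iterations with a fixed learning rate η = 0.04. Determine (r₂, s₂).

∇F = (12r³ - 12rs + 2r - 2, -6r² + 6s)
Step 1: at (-1, 2.5), ∇F = (14, 9) → (-1, 2.5) − 0.04·(14, 9) = (-1.56, 2.14)
Step 2: at (-1.56, 2.14), ∇F = (-10.616192, -1.7616) → (-1.56, 2.14) − 0.04·(-10.616192, -1.7616) = (-1.13535232, 2.210464)

(-1.13535232, 2.210464)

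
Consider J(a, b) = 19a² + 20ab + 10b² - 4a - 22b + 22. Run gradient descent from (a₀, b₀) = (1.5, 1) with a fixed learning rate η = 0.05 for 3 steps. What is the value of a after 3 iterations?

-5.3315

∇J = (38a + 20b - 4, 20a + 20b - 22)
(a₁, b₁) = (1.5, 1) − 0.05·(73, 28) = (-2.15, -0.4)
(a₂, b₂) = (-2.15, -0.4) − 0.05·(-93.7, -73) = (2.535, 3.25)
(a₃, b₃) = (2.535, 3.25) − 0.05·(157.33, 93.7) = (-5.3315, -1.435)
a = -5.3315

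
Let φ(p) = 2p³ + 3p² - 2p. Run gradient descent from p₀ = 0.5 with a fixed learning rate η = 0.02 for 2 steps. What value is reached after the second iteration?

φ′(p) = 6p² + 6p - 2
Step 1: φ′(0.5) = 2.5; p₁ = 0.5 − 0.02·2.5 = 0.45
Step 2: φ′(0.45) = 1.915; p₂ = 0.45 − 0.02·1.915 = 0.4117

0.4117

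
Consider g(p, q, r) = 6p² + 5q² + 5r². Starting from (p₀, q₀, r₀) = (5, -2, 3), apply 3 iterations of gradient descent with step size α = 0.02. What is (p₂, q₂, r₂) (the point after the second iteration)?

∇g = (12p, 10q, 10r)
Step 1: at (5, -2, 3), ∇g = (60, -20, 30) → (5, -2, 3) − 0.02·(60, -20, 30) = (3.8, -1.6, 2.4)
Step 2: at (3.8, -1.6, 2.4), ∇g = (45.6, -16, 24) → (3.8, -1.6, 2.4) − 0.02·(45.6, -16, 24) = (2.888, -1.28, 1.92)

(2.888, -1.28, 1.92)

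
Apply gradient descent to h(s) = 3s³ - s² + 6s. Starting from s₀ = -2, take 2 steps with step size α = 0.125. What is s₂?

h′(s) = 9s² - 2s + 6
Step 1: h′(-2) = 46; s₁ = -2 − 0.125·46 = -7.75
Step 2: h′(-7.75) = 562.0625; s₂ = -7.75 − 0.125·562.0625 = -78.0078125

-78.0078125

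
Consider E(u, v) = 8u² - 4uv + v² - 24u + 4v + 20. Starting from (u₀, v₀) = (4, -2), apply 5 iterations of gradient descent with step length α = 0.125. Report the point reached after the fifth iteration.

∇E = (16u - 4v - 24, -4u + 2v + 4)
(u₁, v₁) = (4, -2) − 0.125·(48, -16) = (-2, 0)
(u₂, v₂) = (-2, 0) − 0.125·(-56, 12) = (5, -1.5)
(u₃, v₃) = (5, -1.5) − 0.125·(62, -19) = (-2.75, 0.875)
(u₄, v₄) = (-2.75, 0.875) − 0.125·(-71.5, 16.75) = (6.1875, -1.21875)
(u₅, v₅) = (6.1875, -1.21875) − 0.125·(79.875, -23.1875) = (-3.796875, 1.6796875)

(-3.796875, 1.6796875)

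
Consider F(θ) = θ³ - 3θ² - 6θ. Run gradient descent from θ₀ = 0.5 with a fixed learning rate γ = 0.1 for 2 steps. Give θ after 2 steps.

F′(θ) = 3θ² - 6θ - 6
θ₁ = 0.5 − 0.1·(-8.25) = 1.325
θ₂ = 1.325 − 0.1·(-8.683125) = 2.1933125

2.1933125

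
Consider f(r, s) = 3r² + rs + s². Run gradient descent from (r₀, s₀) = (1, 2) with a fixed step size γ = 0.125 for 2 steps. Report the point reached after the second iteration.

(-0.171875, 1.03125)

∇f = (6r + s, r + 2s)
(r₁, s₁) = (1, 2) − 0.125·(8, 5) = (0, 1.375)
(r₂, s₂) = (0, 1.375) − 0.125·(1.375, 2.75) = (-0.171875, 1.03125)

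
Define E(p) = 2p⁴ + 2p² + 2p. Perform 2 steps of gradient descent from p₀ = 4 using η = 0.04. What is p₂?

E′(p) = 8p³ + 4p + 2
Step 1: E′(4) = 530; p₁ = 4 − 0.04·530 = -17.2
Step 2: E′(-17.2) = -40774.384; p₂ = -17.2 − 0.04·(-40774.384) = 1613.77536

1613.77536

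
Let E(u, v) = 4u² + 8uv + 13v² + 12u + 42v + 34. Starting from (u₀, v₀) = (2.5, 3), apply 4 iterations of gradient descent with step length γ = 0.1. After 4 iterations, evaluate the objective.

67633.50135808

∇E = (8u + 8v + 12, 8u + 26v + 42)
Step 1: at (2.5, 3), ∇E = (56, 140) → (2.5, 3) − 0.1·(56, 140) = (-3.1, -11)
Step 2: at (-3.1, -11), ∇E = (-100.8, -268.8) → (-3.1, -11) − 0.1·(-100.8, -268.8) = (6.98, 15.88)
Step 3: at (6.98, 15.88), ∇E = (194.88, 510.72) → (6.98, 15.88) − 0.1·(194.88, 510.72) = (-12.508, -35.192)
Step 4: at (-12.508, -35.192), ∇E = (-369.6, -973.056) → (-12.508, -35.192) − 0.1·(-369.6, -973.056) = (24.452, 62.1136)
E(24.452, 62.1136) = 67633.50135808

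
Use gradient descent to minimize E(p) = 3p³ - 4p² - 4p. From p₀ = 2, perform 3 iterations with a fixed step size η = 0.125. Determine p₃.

E′(p) = 9p² - 8p - 4
p₁ = 2 − 0.125·16 = 0
p₂ = 0 − 0.125·(-4) = 0.5
p₃ = 0.5 − 0.125·(-5.75) = 1.21875

1.21875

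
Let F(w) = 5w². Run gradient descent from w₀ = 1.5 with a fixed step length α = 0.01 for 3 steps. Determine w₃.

1.0935

F′(w) = 10w
Step 1: F′(1.5) = 15; w₁ = 1.5 − 0.01·15 = 1.35
Step 2: F′(1.35) = 13.5; w₂ = 1.35 − 0.01·13.5 = 1.215
Step 3: F′(1.215) = 12.15; w₃ = 1.215 − 0.01·12.15 = 1.0935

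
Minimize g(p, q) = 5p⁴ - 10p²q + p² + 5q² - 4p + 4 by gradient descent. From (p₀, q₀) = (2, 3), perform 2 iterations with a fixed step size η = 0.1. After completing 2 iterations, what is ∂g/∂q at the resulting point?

∇g = (20p³ - 20pq + 2p - 4, -10p² + 10q)
(p₁, q₁) = (2, 3) − 0.1·(40, -10) = (-2, 4)
(p₂, q₂) = (-2, 4) − 0.1·(-8, 0) = (-1.2, 4)
∂g/∂q at (-1.2, 4) = 25.6

25.6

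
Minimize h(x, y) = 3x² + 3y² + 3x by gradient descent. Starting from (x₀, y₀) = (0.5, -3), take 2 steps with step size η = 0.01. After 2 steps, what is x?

∇h = (6x + 3, 6y)
(x₁, y₁) = (0.5, -3) − 0.01·(6, -18) = (0.44, -2.82)
(x₂, y₂) = (0.44, -2.82) − 0.01·(5.64, -16.92) = (0.3836, -2.6508)
x = 0.3836

0.3836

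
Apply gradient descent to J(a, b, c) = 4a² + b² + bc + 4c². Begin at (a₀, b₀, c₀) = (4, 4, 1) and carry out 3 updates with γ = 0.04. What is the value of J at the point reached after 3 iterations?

∇J = (8a, 2b + c, b + 8c)
Step 1: at (4, 4, 1), ∇J = (32, 9, 12) → (4, 4, 1) − 0.04·(32, 9, 12) = (2.72, 3.64, 0.52)
Step 2: at (2.72, 3.64, 0.52), ∇J = (21.76, 7.8, 7.8) → (2.72, 3.64, 0.52) − 0.04·(21.76, 7.8, 7.8) = (1.8496, 3.328, 0.208)
Step 3: at (1.8496, 3.328, 0.208), ∇J = (14.7968, 6.864, 4.992) → (1.8496, 3.328, 0.208) − 0.04·(14.7968, 6.864, 4.992) = (1.257728, 3.05344, 0.00832)
J(1.257728, 3.05344, 0.00832) = 15.676696231936

15.676696231936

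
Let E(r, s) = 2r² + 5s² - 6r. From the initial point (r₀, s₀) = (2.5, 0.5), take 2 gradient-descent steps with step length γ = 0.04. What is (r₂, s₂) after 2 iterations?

∇E = (4r - 6, 10s)
(r₁, s₁) = (2.5, 0.5) − 0.04·(4, 5) = (2.34, 0.3)
(r₂, s₂) = (2.34, 0.3) − 0.04·(3.36, 3) = (2.2056, 0.18)

(2.2056, 0.18)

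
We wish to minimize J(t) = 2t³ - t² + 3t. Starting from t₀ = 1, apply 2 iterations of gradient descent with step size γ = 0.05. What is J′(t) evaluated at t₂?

3.275878375

J′(t) = 6t² - 2t + 3
t₁ = 1 − 0.05·7 = 0.65
t₂ = 0.65 − 0.05·4.235 = 0.43825
J′(t) at (0.43825) = 3.275878375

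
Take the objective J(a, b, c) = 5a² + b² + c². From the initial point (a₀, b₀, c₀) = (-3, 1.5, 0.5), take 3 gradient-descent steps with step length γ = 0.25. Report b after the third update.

0.1875

∇J = (10a, 2b, 2c)
Step 1: at (-3, 1.5, 0.5), ∇J = (-30, 3, 1) → (-3, 1.5, 0.5) − 0.25·(-30, 3, 1) = (4.5, 0.75, 0.25)
Step 2: at (4.5, 0.75, 0.25), ∇J = (45, 1.5, 0.5) → (4.5, 0.75, 0.25) − 0.25·(45, 1.5, 0.5) = (-6.75, 0.375, 0.125)
Step 3: at (-6.75, 0.375, 0.125), ∇J = (-67.5, 0.75, 0.25) → (-6.75, 0.375, 0.125) − 0.25·(-67.5, 0.75, 0.25) = (10.125, 0.1875, 0.0625)
b = 0.1875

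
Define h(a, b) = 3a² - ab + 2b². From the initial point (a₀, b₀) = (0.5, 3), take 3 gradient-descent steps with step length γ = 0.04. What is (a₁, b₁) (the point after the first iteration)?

(0.5, 2.54)

∇h = (6a - b, -a + 4b)
(a₁, b₁) = (0.5, 3) − 0.04·(0, 11.5) = (0.5, 2.54)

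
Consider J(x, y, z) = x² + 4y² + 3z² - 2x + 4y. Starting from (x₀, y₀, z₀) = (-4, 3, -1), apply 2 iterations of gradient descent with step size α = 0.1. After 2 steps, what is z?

-0.16

∇J = (2x - 2, 8y + 4, 6z)
(x₁, y₁, z₁) = (-4, 3, -1) − 0.1·(-10, 28, -6) = (-3, 0.2, -0.4)
(x₂, y₂, z₂) = (-3, 0.2, -0.4) − 0.1·(-8, 5.6, -2.4) = (-2.2, -0.36, -0.16)
z = -0.16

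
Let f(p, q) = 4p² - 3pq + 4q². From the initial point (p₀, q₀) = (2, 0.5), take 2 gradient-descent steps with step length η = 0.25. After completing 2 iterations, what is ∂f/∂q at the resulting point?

∇f = (8p - 3q, -3p + 8q)
Step 1: at (2, 0.5), ∇f = (14.5, -2) → (2, 0.5) − 0.25·(14.5, -2) = (-1.625, 1)
Step 2: at (-1.625, 1), ∇f = (-16, 12.875) → (-1.625, 1) − 0.25·(-16, 12.875) = (2.375, -2.21875)
∂f/∂q at (2.375, -2.21875) = -24.875

-24.875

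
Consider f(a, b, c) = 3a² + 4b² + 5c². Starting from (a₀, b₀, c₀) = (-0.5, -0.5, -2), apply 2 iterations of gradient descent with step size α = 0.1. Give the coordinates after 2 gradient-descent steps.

∇f = (6a, 8b, 10c)
Step 1: at (-0.5, -0.5, -2), ∇f = (-3, -4, -20) → (-0.5, -0.5, -2) − 0.1·(-3, -4, -20) = (-0.2, -0.1, 0)
Step 2: at (-0.2, -0.1, 0), ∇f = (-1.2, -0.8, 0) → (-0.2, -0.1, 0) − 0.1·(-1.2, -0.8, 0) = (-0.08, -0.02, 0)

(-0.08, -0.02, 0)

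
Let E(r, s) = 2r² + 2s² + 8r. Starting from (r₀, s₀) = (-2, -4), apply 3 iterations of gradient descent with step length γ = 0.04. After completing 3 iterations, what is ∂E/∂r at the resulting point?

∇E = (4r + 8, 4s)
(r₁, s₁) = (-2, -4) − 0.04·(0, -16) = (-2, -3.36)
(r₂, s₂) = (-2, -3.36) − 0.04·(0, -13.44) = (-2, -2.8224)
(r₃, s₃) = (-2, -2.8224) − 0.04·(0, -11.2896) = (-2, -2.370816)
∂E/∂r at (-2, -2.370816) = 0

0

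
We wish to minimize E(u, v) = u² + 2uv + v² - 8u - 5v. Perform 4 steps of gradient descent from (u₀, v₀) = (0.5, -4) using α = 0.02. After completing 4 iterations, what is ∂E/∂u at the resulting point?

∇E = (2u + 2v - 8, 2u + 2v - 5)
(u₁, v₁) = (0.5, -4) − 0.02·(-15, -12) = (0.8, -3.76)
(u₂, v₂) = (0.8, -3.76) − 0.02·(-13.92, -10.92) = (1.0784, -3.5416)
(u₃, v₃) = (1.0784, -3.5416) − 0.02·(-12.9264, -9.9264) = (1.336928, -3.343072)
(u₄, v₄) = (1.336928, -3.343072) − 0.02·(-12.012288, -9.012288) = (1.57717376, -3.16282624)
∂E/∂u at (1.57717376, -3.16282624) = -11.17130496

-11.17130496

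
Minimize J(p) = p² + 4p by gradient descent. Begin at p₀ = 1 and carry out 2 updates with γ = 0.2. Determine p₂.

-0.92

J′(p) = 2p + 4
p₁ = 1 − 0.2·6 = -0.2
p₂ = -0.2 − 0.2·3.6 = -0.92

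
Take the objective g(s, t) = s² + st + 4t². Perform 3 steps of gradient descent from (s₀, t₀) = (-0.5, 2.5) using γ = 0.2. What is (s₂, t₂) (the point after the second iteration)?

∇g = (2s + t, s + 8t)
(s₁, t₁) = (-0.5, 2.5) − 0.2·(1.5, 19.5) = (-0.8, -1.4)
(s₂, t₂) = (-0.8, -1.4) − 0.2·(-3, -12) = (-0.2, 1)

(-0.2, 1)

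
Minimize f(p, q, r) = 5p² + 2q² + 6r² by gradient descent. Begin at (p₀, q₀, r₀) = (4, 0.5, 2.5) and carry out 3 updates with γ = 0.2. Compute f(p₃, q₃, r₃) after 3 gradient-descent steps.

∇f = (10p, 4q, 12r)
Step 1: at (4, 0.5, 2.5), ∇f = (40, 2, 30) → (4, 0.5, 2.5) − 0.2·(40, 2, 30) = (-4, 0.1, -3.5)
Step 2: at (-4, 0.1, -3.5), ∇f = (-40, 0.4, -42) → (-4, 0.1, -3.5) − 0.2·(-40, 0.4, -42) = (4, 0.02, 4.9)
Step 3: at (4, 0.02, 4.9), ∇f = (40, 0.08, 58.8) → (4, 0.02, 4.9) − 0.2·(40, 0.08, 58.8) = (-4, 0.004, -6.86)
f(-4, 0.004, -6.86) = 362.357632

362.357632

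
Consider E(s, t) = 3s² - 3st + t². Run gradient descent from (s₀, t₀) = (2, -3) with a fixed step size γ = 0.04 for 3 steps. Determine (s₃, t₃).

∇E = (6s - 3t, -3s + 2t)
Step 1: at (2, -3), ∇E = (21, -12) → (2, -3) − 0.04·(21, -12) = (1.16, -2.52)
Step 2: at (1.16, -2.52), ∇E = (14.52, -8.52) → (1.16, -2.52) − 0.04·(14.52, -8.52) = (0.5792, -2.1792)
Step 3: at (0.5792, -2.1792), ∇E = (10.0128, -6.096) → (0.5792, -2.1792) − 0.04·(10.0128, -6.096) = (0.178688, -1.93536)

(0.178688, -1.93536)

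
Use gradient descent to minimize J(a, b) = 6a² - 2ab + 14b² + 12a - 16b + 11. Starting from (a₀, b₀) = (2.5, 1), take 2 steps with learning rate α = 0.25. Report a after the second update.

11.625

∇J = (12a - 2b + 12, -2a + 28b - 16)
Step 1: at (2.5, 1), ∇J = (40, 7) → (2.5, 1) − 0.25·(40, 7) = (-7.5, -0.75)
Step 2: at (-7.5, -0.75), ∇J = (-76.5, -22) → (-7.5, -0.75) − 0.25·(-76.5, -22) = (11.625, 4.75)
a = 11.625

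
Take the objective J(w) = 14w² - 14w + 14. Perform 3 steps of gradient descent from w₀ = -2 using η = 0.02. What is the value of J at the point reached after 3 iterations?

11.1349274624

J′(w) = 28w - 14
w₁ = -2 − 0.02·(-70) = -0.6
w₂ = -0.6 − 0.02·(-30.8) = 0.016
w₃ = 0.016 − 0.02·(-13.552) = 0.28704
J(0.28704) = 11.1349274624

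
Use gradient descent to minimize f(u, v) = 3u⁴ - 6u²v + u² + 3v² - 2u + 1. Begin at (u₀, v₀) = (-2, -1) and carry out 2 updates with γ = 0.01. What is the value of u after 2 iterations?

-0.59441312

∇f = (12u³ - 12uv + 2u - 2, -6u² + 6v)
(u₁, v₁) = (-2, -1) − 0.01·(-126, -30) = (-0.74, -0.7)
(u₂, v₂) = (-0.74, -0.7) − 0.01·(-14.558688, -7.4856) = (-0.59441312, -0.625144)
u = -0.59441312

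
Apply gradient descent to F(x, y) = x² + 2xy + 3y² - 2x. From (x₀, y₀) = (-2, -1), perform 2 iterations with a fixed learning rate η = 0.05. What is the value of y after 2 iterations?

∇F = (2x + 2y - 2, 2x + 6y)
(x₁, y₁) = (-2, -1) − 0.05·(-8, -10) = (-1.6, -0.5)
(x₂, y₂) = (-1.6, -0.5) − 0.05·(-6.2, -6.2) = (-1.29, -0.19)
y = -0.19

-0.19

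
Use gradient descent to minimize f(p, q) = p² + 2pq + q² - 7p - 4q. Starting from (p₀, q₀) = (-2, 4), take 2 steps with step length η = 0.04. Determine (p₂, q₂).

(-1.7696, 3.9904)

∇f = (2p + 2q - 7, 2p + 2q - 4)
(p₁, q₁) = (-2, 4) − 0.04·(-3, 0) = (-1.88, 4)
(p₂, q₂) = (-1.88, 4) − 0.04·(-2.76, 0.24) = (-1.7696, 3.9904)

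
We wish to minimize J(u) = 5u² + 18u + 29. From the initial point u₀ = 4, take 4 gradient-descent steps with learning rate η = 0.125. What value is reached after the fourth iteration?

-1.77734375

J′(u) = 10u + 18
u₁ = 4 − 0.125·58 = -3.25
u₂ = -3.25 − 0.125·(-14.5) = -1.4375
u₃ = -1.4375 − 0.125·3.625 = -1.890625
u₄ = -1.890625 − 0.125·(-0.90625) = -1.77734375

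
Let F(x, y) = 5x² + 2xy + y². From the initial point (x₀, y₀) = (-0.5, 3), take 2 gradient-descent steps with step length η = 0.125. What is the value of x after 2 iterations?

-0.4375

∇F = (10x + 2y, 2x + 2y)
Step 1: at (-0.5, 3), ∇F = (1, 5) → (-0.5, 3) − 0.125·(1, 5) = (-0.625, 2.375)
Step 2: at (-0.625, 2.375), ∇F = (-1.5, 3.5) → (-0.625, 2.375) − 0.125·(-1.5, 3.5) = (-0.4375, 1.9375)
x = -0.4375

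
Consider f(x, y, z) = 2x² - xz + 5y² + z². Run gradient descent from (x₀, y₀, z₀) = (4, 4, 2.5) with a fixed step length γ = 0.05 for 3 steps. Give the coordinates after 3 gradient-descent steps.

(2.3445625, 0.5, 2.27325)

∇f = (4x - z, 10y, -x + 2z)
Step 1: at (4, 4, 2.5), ∇f = (13.5, 40, 1) → (4, 4, 2.5) − 0.05·(13.5, 40, 1) = (3.325, 2, 2.45)
Step 2: at (3.325, 2, 2.45), ∇f = (10.85, 20, 1.575) → (3.325, 2, 2.45) − 0.05·(10.85, 20, 1.575) = (2.7825, 1, 2.37125)
Step 3: at (2.7825, 1, 2.37125), ∇f = (8.75875, 10, 1.96) → (2.7825, 1, 2.37125) − 0.05·(8.75875, 10, 1.96) = (2.3445625, 0.5, 2.27325)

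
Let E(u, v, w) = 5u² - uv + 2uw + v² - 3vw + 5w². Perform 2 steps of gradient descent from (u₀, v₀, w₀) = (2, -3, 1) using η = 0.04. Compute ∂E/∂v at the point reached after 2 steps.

∇E = (10u - v + 2w, -u + 2v - 3w, 2u - 3v + 10w)
Step 1: at (2, -3, 1), ∇E = (25, -11, 23) → (2, -3, 1) − 0.04·(25, -11, 23) = (1, -2.56, 0.08)
Step 2: at (1, -2.56, 0.08), ∇E = (12.72, -6.36, 10.48) → (1, -2.56, 0.08) − 0.04·(12.72, -6.36, 10.48) = (0.4912, -2.3056, -0.3392)
∂E/∂v at (0.4912, -2.3056, -0.3392) = -4.0848

-4.0848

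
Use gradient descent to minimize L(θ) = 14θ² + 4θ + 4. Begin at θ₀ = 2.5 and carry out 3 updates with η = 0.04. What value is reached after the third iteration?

L′(θ) = 28θ + 4
θ₁ = 2.5 − 0.04·74 = -0.46
θ₂ = -0.46 − 0.04·(-8.88) = -0.1048
θ₃ = -0.1048 − 0.04·1.0656 = -0.147424

-0.147424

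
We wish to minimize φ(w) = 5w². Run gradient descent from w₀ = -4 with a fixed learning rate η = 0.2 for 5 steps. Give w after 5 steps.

φ′(w) = 10w
w₁ = -4 − 0.2·(-40) = 4
w₂ = 4 − 0.2·40 = -4
w₃ = -4 − 0.2·(-40) = 4
w₄ = 4 − 0.2·40 = -4
w₅ = -4 − 0.2·(-40) = 4

4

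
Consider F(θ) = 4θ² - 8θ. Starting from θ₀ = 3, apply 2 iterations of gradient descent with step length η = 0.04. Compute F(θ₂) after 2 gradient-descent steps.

-0.57897984

F′(θ) = 8θ - 8
Step 1: F′(3) = 16; θ₁ = 3 − 0.04·16 = 2.36
Step 2: F′(2.36) = 10.88; θ₂ = 2.36 − 0.04·10.88 = 1.9248
F(1.9248) = -0.57897984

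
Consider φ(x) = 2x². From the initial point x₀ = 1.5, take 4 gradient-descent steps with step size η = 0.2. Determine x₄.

φ′(x) = 4x
Step 1: φ′(1.5) = 6; x₁ = 1.5 − 0.2·6 = 0.3
Step 2: φ′(0.3) = 1.2; x₂ = 0.3 − 0.2·1.2 = 0.06
Step 3: φ′(0.06) = 0.24; x₃ = 0.06 − 0.2·0.24 = 0.012
Step 4: φ′(0.012) = 0.048; x₄ = 0.012 − 0.2·0.048 = 0.0024

0.0024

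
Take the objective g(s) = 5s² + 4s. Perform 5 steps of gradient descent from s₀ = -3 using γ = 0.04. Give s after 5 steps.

g′(s) = 10s + 4
Step 1: g′(-3) = -26; s₁ = -3 − 0.04·(-26) = -1.96
Step 2: g′(-1.96) = -15.6; s₂ = -1.96 − 0.04·(-15.6) = -1.336
Step 3: g′(-1.336) = -9.36; s₃ = -1.336 − 0.04·(-9.36) = -0.9616
Step 4: g′(-0.9616) = -5.616; s₄ = -0.9616 − 0.04·(-5.616) = -0.73696
Step 5: g′(-0.73696) = -3.3696; s₅ = -0.73696 − 0.04·(-3.3696) = -0.602176

-0.602176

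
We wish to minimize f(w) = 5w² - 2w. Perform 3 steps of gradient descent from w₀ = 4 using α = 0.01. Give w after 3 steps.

f′(w) = 10w - 2
w₁ = 4 − 0.01·38 = 3.62
w₂ = 3.62 − 0.01·34.2 = 3.278
w₃ = 3.278 − 0.01·30.78 = 2.9702

2.9702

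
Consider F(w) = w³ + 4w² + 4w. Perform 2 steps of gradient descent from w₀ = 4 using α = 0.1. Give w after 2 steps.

-7.088

F′(w) = 3w² + 8w + 4
w₁ = 4 − 0.1·84 = -4.4
w₂ = -4.4 − 0.1·26.88 = -7.088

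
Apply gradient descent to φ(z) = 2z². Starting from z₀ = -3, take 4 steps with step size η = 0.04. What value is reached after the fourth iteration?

-1.49361408

φ′(z) = 4z
z₁ = -3 − 0.04·(-12) = -2.52
z₂ = -2.52 − 0.04·(-10.08) = -2.1168
z₃ = -2.1168 − 0.04·(-8.4672) = -1.778112
z₄ = -1.778112 − 0.04·(-7.112448) = -1.49361408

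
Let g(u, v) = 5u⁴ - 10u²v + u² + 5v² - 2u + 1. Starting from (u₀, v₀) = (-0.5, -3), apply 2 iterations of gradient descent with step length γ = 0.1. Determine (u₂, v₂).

(-52.58025, 9.3025)

∇g = (20u³ - 20uv + 2u - 2, -10u² + 10v)
(u₁, v₁) = (-0.5, -3) − 0.1·(-35.5, -32.5) = (3.05, 0.25)
(u₂, v₂) = (3.05, 0.25) − 0.1·(556.3025, -90.525) = (-52.58025, 9.3025)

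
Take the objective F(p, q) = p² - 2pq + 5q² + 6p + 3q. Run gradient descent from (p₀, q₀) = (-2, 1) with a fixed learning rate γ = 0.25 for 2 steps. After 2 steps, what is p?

-4.125

∇F = (2p - 2q + 6, -2p + 10q + 3)
(p₁, q₁) = (-2, 1) − 0.25·(0, 17) = (-2, -3.25)
(p₂, q₂) = (-2, -3.25) − 0.25·(8.5, -25.5) = (-4.125, 3.125)
p = -4.125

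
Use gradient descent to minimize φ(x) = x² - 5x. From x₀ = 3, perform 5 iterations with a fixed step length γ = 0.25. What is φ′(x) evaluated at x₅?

0.03125

φ′(x) = 2x - 5
x₁ = 3 − 0.25·1 = 2.75
x₂ = 2.75 − 0.25·0.5 = 2.625
x₃ = 2.625 − 0.25·0.25 = 2.5625
x₄ = 2.5625 − 0.25·0.125 = 2.53125
x₅ = 2.53125 − 0.25·0.0625 = 2.515625
φ′(x) at (2.515625) = 0.03125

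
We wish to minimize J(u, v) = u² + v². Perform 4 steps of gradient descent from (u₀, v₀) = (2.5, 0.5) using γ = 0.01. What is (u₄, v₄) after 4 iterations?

∇J = (2u, 2v)
(u₁, v₁) = (2.5, 0.5) − 0.01·(5, 1) = (2.45, 0.49)
(u₂, v₂) = (2.45, 0.49) − 0.01·(4.9, 0.98) = (2.401, 0.4802)
(u₃, v₃) = (2.401, 0.4802) − 0.01·(4.802, 0.9604) = (2.35298, 0.470596)
(u₄, v₄) = (2.35298, 0.470596) − 0.01·(4.70596, 0.941192) = (2.3059204, 0.46118408)

(2.3059204, 0.46118408)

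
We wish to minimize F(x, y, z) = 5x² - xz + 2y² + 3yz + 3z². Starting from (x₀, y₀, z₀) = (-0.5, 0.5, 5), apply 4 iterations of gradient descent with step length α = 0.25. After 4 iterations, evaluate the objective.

∇F = (10x - z, 4y + 3z, -x + 3y + 6z)
(x₁, y₁, z₁) = (-0.5, 0.5, 5) − 0.25·(-10, 17, 32) = (2, -3.75, -3)
(x₂, y₂, z₂) = (2, -3.75, -3) − 0.25·(23, -24, -31.25) = (-3.75, 2.25, 4.8125)
(x₃, y₃, z₃) = (-3.75, 2.25, 4.8125) − 0.25·(-42.3125, 23.4375, 39.375) = (6.828125, -3.609375, -5.03125)
(x₄, y₄, z₄) = (6.828125, -3.609375, -5.03125) − 0.25·(73.3125, -29.53125, -47.84375) = (-11.5, 3.7734375, 6.9296875)
F(-11.5, 3.7734375, 6.9296875) = 991.927001953125

991.927001953125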